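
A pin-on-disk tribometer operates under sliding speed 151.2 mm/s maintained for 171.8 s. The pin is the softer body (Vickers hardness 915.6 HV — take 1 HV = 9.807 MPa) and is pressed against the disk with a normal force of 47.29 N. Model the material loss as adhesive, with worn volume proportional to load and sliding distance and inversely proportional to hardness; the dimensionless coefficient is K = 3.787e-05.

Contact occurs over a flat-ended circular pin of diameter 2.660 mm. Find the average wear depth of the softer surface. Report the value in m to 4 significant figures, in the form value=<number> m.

value=9.323e-07 m

All working math maintains full float precision — the intermediates are printed rounded; a single final rounding, at four significant figures.
Sliding speed v = 151.2 mm/s = 0.1512 m/s. Distance L = v·t = 0.1512 m/s × 171.8 s = 25.98 m.
Hardness H = 915.6 HV × 9.807 MPa/HV = 8979 MPa = 8.979e+09 Pa.
Pin diameter d = 2.660 mm = 0.002660 m. Contact area A = π·d²/4 = π·(0.002660 m)²/4 = 5.557e-06 m².
Expressed in SI base units: W = 47.29 N, H = 8.979e+09 Pa, K = 3.787e-05.
Volume removed: V = K·W·L/H = 3.787e-05 · 47.29 · 25.98 / 8.979e+09 = 5.181e-12 m³.
Mean wear depth h = V/A = 5.181e-12 / 5.557e-06 = 9.323e-07 m.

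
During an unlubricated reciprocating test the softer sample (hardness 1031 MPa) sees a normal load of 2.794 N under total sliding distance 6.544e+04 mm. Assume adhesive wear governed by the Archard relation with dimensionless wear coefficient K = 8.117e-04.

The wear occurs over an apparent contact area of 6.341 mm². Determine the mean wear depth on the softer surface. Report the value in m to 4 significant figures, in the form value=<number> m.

value=2.270e-05 m

Every step keeps exact precision — the intermediates are shown rounded; rounded once at the end to 4 significant figures.
Convert: Total distance L = 6.544e+04 mm = 65.44 m.
Convert: Hardness H = 1031 MPa = 1.031e+09 Pa.
Convert: Contact area A = 6.341 mm² = 6.341e-06 m².
In SI base units: W = 2.794 N, H = 1.031e+09 Pa, K = 8.117e-04.
Wear volume V = K·W·L/H = 8.117e-04 · 2.794 · 65.44 / 1.031e+09 = 1.439e-10 m³.
Wear depth h = V/A = 1.439e-10 / 6.341e-06 = 2.270e-05 m.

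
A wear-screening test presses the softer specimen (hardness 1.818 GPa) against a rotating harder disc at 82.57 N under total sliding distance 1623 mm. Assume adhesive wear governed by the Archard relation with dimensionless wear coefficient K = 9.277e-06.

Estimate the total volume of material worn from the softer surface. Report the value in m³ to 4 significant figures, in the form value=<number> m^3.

value=6.838e-13 m^3

The algebra keeps full precision; the intermediates are displayed rounded — a lone final rounding, at 4 significant figures.
Path length L = 1623 mm = 1.623 m.
Hardness H = 1.818 GPa = 1.818e+09 Pa.
Expressed in SI base units: W = 82.57 N, H = 1.818e+09 Pa, K = 9.277e-06.
Archard relation: V = K·W·L/H = 9.277e-06 · 82.57 · 1.623 / 1.818e+09 = 6.838e-13 m³.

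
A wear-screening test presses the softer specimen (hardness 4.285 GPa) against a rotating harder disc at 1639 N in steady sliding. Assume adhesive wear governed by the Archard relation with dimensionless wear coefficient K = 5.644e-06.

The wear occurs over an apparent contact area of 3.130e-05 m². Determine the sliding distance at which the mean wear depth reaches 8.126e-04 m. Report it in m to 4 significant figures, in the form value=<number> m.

Quoted intermediates are rounded, and the computation maintains exact precision, and one final rounding: four significant figures.
Hardness H = 4.285 GPa = 4.285e+09 Pa.
As SI base values: W = 1639 N, H = 4.285e+09 Pa, K = 5.644e-06.
Wearable volume V_lim = h_lim·A = 8.126e-04 · 3.130e-05 = 2.543e-08 m³.
Sliding life L = V_lim·H/(K·W) = 2.543e-08 · 4.285e+09 / (5.644e-06 · 1639) = 1.178e+04 m.

value=1.178e+04 m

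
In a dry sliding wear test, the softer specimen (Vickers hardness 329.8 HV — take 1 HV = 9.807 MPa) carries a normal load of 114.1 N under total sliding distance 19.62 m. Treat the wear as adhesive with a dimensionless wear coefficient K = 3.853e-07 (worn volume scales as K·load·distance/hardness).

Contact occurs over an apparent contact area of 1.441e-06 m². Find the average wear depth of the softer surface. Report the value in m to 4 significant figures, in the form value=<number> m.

All arithmetic holds full float precision — intermediate values appear rounded, and one last rounding, at four significant digits.
Hardness H = 329.8 HV × 9.807 MPa/HV = 3234 MPa = 3.234e+09 Pa.
Working in SI base units: W = 114.1 N, H = 3.234e+09 Pa, K = 3.853e-07.
The Archard volume V = K·W·L/H = 3.853e-07 · 114.1 · 19.62 / 3.234e+09 = 2.667e-13 m³.
Mean depth h = V/A = 2.667e-13 / 1.441e-06 = 1.851e-07 m.

value=1.851e-07 m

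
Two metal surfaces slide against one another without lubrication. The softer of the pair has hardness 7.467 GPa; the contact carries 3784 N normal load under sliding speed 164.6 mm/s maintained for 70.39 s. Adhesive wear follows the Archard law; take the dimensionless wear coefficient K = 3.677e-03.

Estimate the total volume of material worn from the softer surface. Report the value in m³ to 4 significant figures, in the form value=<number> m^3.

value=2.159e-08 m^3

Every step maintains full precision, and intermediates are shown rounded. Rounded just once, at four significant digits.
Convert: Sliding speed v = 164.6 mm/s = 0.1646 m/s. Sliding distance L = v·t = 0.1646 m/s × 70.39 s = 11.59 m.
Convert: Hardness H = 7.467 GPa = 7.467e+09 Pa.
SI base units throughout: W = 3784 N, H = 7.467e+09 Pa, K = 3.677e-03.
By Archard's law, V = K·W·L/H = 3.677e-03 · 3784 · 11.59 / 7.467e+09 = 2.159e-08 m³.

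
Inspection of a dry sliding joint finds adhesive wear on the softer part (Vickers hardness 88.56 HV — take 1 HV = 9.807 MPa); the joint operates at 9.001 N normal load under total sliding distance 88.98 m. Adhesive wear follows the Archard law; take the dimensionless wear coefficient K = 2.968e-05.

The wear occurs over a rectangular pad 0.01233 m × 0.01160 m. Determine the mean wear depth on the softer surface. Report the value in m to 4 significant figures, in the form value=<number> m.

Intermediates are displayed rounded, and all arithmetic keeps full float precision. Rounded just once to four significant figures.
Convert: Hardness H = 88.56 HV × 9.807 MPa/HV = 868.5 MPa = 8.685e+08 Pa.
Convert: Contact area A = 0.01233 m × 0.01160 m = 1.430e-04 m².
Restated in SI base units: W = 9.001 N, H = 8.685e+08 Pa, K = 2.968e-05.
By Archard's law, V = K·W·L/H = 2.968e-05 · 9.001 · 88.98 / 8.685e+08 = 2.737e-11 m³.
Depth h = V/A = 2.737e-11 / 1.430e-04 = 1.914e-07 m.

value=1.914e-07 m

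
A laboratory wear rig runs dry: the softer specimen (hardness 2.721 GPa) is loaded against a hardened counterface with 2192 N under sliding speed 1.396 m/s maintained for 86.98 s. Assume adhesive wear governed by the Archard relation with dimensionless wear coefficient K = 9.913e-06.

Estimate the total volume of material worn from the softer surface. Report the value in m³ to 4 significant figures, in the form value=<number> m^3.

Every step runs at full precision, and intermediate values are printed rounded; one last rounding, at 4 significant digits.
Distance covered L = v·t = 1.396 m/s × 86.98 s = 121.4 m.
Hardness H = 2.721 GPa = 2.721e+09 Pa.
In SI base units, W = 2192 N, H = 2.721e+09 Pa, K = 9.913e-06.
Worn volume V = K·W·L/H = 9.913e-06 · 2192 · 121.4 / 2.721e+09 = 9.697e-10 m³.

value=9.697e-10 m^3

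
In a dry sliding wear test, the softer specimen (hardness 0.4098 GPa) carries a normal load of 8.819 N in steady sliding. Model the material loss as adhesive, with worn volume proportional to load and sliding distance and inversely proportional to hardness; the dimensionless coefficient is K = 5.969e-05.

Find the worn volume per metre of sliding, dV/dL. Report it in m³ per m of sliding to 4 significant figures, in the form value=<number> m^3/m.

value=1.285e-12 m^3/m

Quoted intermediates are rounded — the computation maintains full precision, and a lone final rounding, at four significant figures.
Convert: Hardness H = 0.4098 GPa = 4.098e+08 Pa.
In SI base units: W = 8.819 N, H = 4.098e+08 Pa, K = 5.969e-05.
Volumetric rate dV/dL = K·W/H (independent of L): 5.969e-05 · 8.819 / 4.098e+08 = 1.285e-12 m³/m.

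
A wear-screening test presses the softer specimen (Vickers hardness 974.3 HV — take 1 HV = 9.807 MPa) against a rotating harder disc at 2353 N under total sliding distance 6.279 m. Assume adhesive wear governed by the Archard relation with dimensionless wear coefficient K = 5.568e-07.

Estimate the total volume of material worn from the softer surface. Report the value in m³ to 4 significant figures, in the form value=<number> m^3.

The algebra carries exact precision, and displayed values are rounded — one last rounding: four significant figures.
Convert: Hardness H = 974.3 HV × 9.807 MPa/HV = 9555 MPa = 9.555e+09 Pa.
SI base units throughout: W = 2353 N, H = 9.555e+09 Pa, K = 5.568e-07.
By Archard's law, V = K·W·L/H = 5.568e-07 · 2353 · 6.279 / 9.555e+09 = 8.610e-13 m³.

value=8.610e-13 m^3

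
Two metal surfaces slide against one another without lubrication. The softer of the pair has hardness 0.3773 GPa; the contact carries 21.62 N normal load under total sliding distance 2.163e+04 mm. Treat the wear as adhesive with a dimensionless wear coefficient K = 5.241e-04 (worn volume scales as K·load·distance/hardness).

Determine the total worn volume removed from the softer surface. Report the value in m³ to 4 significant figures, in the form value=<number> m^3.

value=6.496e-10 m^3

Intermediate values appear rounded; every step maintains full float precision. Rounded just once, at 4 significant digits.
The distance L = 2.163e+04 mm = 21.63 m.
Hardness H = 0.3773 GPa = 3.773e+08 Pa.
Collected in SI base units: W = 21.62 N, H = 3.773e+08 Pa, K = 5.241e-04.
Volume removed: V = K·W·L/H = 5.241e-04 · 21.62 · 21.63 / 3.773e+08 = 6.496e-10 m³.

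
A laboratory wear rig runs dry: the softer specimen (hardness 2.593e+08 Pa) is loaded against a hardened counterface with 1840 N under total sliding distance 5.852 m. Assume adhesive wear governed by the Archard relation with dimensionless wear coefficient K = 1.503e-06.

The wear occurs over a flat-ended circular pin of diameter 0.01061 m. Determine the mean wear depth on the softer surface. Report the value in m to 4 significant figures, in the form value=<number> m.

Each operation carries exact precision, and displayed values are rounded. Rounded just once to four significant digits.
Contact area A = π·d²/4 = π·(0.01061 m)²/4 = 8.841e-05 m².
Working in SI base units: W = 1840 N, H = 2.593e+08 Pa, K = 1.503e-06.
Archard volume V = K·W·L/H = 1.503e-06 · 1840 · 5.852 / 2.593e+08 = 6.241e-11 m³.
Mean wear depth h = V/A = 6.241e-11 / 8.841e-05 = 7.059e-07 m.

value=7.059e-07 m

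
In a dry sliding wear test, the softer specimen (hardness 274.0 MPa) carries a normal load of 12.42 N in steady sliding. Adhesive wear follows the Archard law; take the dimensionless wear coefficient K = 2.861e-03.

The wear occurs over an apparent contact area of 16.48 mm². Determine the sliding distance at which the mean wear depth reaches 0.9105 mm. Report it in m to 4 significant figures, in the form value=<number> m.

The algebra holds exact precision, and intermediate values appear rounded — a lone final rounding to four significant figures.
Convert: Hardness H = 274.0 MPa = 2.740e+08 Pa.
Convert: Contact area A = 16.48 mm² = 1.648e-05 m².
Convert: Depth limit h_lim = 0.9105 mm = 9.105e-04 m.
Collected in SI base units: W = 12.42 N, H = 2.740e+08 Pa, K = 2.861e-03.
At the depth limit, V_lim = h_lim·A = 9.105e-04 · 1.648e-05 = 1.501e-08 m³.
Inverting, life L = V_lim·H/(K·W) = 1.501e-08 · 2.740e+08 / (2.861e-03 · 12.42) = 115.7 m.

value=115.7 m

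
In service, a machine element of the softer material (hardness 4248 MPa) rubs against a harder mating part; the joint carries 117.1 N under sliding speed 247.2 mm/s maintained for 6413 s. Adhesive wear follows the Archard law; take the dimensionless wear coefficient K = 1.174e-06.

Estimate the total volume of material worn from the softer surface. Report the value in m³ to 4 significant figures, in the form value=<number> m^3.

value=5.130e-11 m^3

Quoted intermediates are rounded, and all working math maintains full float precision; a single final rounding: 4 significant figures.
Convert: Sliding speed v = 247.2 mm/s = 0.2472 m/s. Total distance L = v·t = 0.2472 m/s × 6413 s = 1585 m.
Convert: Hardness H = 4248 MPa = 4.248e+09 Pa.
Collected in SI base units: W = 117.1 N, H = 4.248e+09 Pa, K = 1.174e-06.
Archard volume V = K·W·L/H = 1.174e-06 · 117.1 · 1585 / 4.248e+09 = 5.130e-11 m³.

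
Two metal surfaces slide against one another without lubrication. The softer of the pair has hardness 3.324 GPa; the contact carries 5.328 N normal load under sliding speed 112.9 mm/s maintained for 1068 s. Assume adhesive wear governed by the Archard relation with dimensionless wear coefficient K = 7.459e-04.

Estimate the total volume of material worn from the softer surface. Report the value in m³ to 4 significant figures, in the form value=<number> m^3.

All working math carries full precision; intermediates are printed rounded — one final rounding to four significant figures.
Sliding speed v = 112.9 mm/s = 0.1129 m/s. Sliding distance L = v·t = 0.1129 m/s × 1068 s = 120.6 m.
Hardness H = 3.324 GPa = 3.324e+09 Pa.
In SI base units: W = 5.328 N, H = 3.324e+09 Pa, K = 7.459e-04.
Worn volume V = K·W·L/H = 7.459e-04 · 5.328 · 120.6 / 3.324e+09 = 1.442e-10 m³.

value=1.442e-10 m^3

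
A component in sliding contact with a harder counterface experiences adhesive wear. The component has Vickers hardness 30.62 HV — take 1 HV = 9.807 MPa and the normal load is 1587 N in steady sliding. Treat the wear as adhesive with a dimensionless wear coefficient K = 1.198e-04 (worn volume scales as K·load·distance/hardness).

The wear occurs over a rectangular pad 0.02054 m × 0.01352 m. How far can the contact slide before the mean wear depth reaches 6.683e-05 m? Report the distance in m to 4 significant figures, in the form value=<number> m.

The computation carries full precision, and intermediate values appear rounded. Rounded just once: four significant figures.
Convert: Hardness H = 30.62 HV × 9.807 MPa/HV = 300.3 MPa = 3.003e+08 Pa.
Convert: Contact area A = 0.02054 m × 0.01352 m = 2.777e-04 m².
Working in SI base units: W = 1587 N, H = 3.003e+08 Pa, K = 1.198e-04.
Permissible volume V_lim = h_lim·A = 6.683e-05 · 2.777e-04 = 1.856e-08 m³.
So the life L = V_lim·H/(K·W) = 1.856e-08 · 3.003e+08 / (1.198e-04 · 1587) = 29.31 m.

value=29.31 m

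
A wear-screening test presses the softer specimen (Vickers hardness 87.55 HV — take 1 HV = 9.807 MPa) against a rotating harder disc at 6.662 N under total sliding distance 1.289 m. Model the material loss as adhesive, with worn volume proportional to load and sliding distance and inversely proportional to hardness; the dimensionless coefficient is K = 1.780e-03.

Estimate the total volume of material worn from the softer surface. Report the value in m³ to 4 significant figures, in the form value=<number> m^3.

value=1.780e-11 m^3

Shown intermediates are rounded. The computation carries full precision — a single final rounding, at 4 significant digits.
Hardness H = 87.55 HV × 9.807 MPa/HV = 858.6 MPa = 8.586e+08 Pa.
As SI base values: W = 6.662 N, H = 8.586e+08 Pa, K = 1.780e-03.
Apply Archard: V = K·W·L/H = 1.780e-03 · 6.662 · 1.289 / 8.586e+08 = 1.780e-11 m³.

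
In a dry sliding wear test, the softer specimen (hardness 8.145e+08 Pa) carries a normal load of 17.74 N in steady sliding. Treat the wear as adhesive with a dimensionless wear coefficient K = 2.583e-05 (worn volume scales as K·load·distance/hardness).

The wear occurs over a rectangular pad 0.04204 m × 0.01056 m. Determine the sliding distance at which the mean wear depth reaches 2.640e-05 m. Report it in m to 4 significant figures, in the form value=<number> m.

All arithmetic maintains exact precision; intermediate values appear rounded. Rounded just once to 4 significant digits.
Convert: Contact area A = 0.04204 m × 0.01056 m = 4.439e-04 m².
Expressed in SI base units: W = 17.74 N, H = 8.145e+08 Pa, K = 2.583e-05.
At the depth limit, V_lim = h_lim·A = 2.640e-05 · 4.439e-04 = 1.172e-08 m³.
So the life L = V_lim·H/(K·W) = 1.172e-08 · 8.145e+08 / (2.583e-05 · 17.74) = 2.083e+04 m.

value=2.083e+04 m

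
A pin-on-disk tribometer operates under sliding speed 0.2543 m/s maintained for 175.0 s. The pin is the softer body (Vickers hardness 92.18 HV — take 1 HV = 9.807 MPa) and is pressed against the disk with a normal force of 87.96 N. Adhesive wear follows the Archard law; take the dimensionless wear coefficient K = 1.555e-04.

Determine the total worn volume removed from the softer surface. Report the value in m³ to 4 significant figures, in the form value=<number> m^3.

All working math maintains exact precision. Intermediates are displayed rounded. Rounded once at the end to 4 significant figures.
Convert: Total distance L = v·t = 0.2543 m/s × 175.0 s = 44.50 m.
Convert: Hardness H = 92.18 HV × 9.807 MPa/HV = 904.0 MPa = 9.040e+08 Pa.
Working in SI base units: W = 87.96 N, H = 9.040e+08 Pa, K = 1.555e-04.
Wear volume V = K·W·L/H = 1.555e-04 · 87.96 · 44.50 / 9.040e+08 = 6.733e-10 m³.

value=6.733e-10 m^3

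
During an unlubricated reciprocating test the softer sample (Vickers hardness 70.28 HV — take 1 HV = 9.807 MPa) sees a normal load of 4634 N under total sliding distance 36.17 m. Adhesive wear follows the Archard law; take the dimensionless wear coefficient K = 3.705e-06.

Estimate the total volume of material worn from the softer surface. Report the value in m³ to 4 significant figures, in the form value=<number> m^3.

value=9.010e-10 m^3

Every step maintains exact precision; intermediates are displayed rounded; a lone final rounding, at four significant figures.
Convert: Hardness H = 70.28 HV × 9.807 MPa/HV = 689.2 MPa = 6.892e+08 Pa.
Collected in SI base units: W = 4634 N, H = 6.892e+08 Pa, K = 3.705e-06.
Archard relation: V = K·W·L/H = 3.705e-06 · 4634 · 36.17 / 6.892e+08 = 9.010e-10 m³.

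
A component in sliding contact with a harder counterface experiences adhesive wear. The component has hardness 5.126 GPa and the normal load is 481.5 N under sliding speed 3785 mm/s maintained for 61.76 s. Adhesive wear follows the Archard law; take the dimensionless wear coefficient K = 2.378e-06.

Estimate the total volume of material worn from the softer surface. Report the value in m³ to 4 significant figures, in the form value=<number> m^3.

Intermediates are shown rounded. The algebra carries full precision — a lone final rounding, at four significant figures.
Sliding speed v = 3785 mm/s = 3.785 m/s. The distance L = v·t = 3.785 m/s × 61.76 s = 233.8 m.
Hardness H = 5.126 GPa = 5.126e+09 Pa.
Working in SI base units: W = 481.5 N, H = 5.126e+09 Pa, K = 2.378e-06.
Archard volume V = K·W·L/H = 2.378e-06 · 481.5 · 233.8 / 5.126e+09 = 5.222e-11 m³.

value=5.222e-11 m^3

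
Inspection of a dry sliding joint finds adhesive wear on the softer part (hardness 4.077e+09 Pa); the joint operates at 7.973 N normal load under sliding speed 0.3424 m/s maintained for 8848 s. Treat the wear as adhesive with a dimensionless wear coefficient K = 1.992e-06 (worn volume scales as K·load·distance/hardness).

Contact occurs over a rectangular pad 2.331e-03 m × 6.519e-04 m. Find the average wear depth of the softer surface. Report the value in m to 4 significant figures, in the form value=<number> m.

value=7.767e-06 m

Quoted intermediates are rounded. The computation holds exact precision. Rounded once at the end: 4 significant figures.
Distance L = v·t = 0.3424 m/s × 8848 s = 3030 m.
Contact area A = 2.331e-03 m × 6.519e-04 m = 1.520e-06 m².
Restated in SI base units: W = 7.973 N, H = 4.077e+09 Pa, K = 1.992e-06.
Archard volume V = K·W·L/H = 1.992e-06 · 7.973 · 3030 / 4.077e+09 = 1.180e-11 m³.
Depth of wear h = V/A = 1.180e-11 / 1.520e-06 = 7.767e-06 m.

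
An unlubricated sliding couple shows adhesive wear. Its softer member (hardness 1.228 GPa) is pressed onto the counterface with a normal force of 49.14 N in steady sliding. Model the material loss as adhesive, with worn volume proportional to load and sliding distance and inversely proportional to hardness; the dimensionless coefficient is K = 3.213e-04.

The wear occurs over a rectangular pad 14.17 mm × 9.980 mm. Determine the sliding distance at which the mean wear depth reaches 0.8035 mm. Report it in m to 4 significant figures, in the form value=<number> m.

value=8838 m

All arithmetic carries exact precision — the intermediates are displayed rounded; one final rounding: 4 significant figures.
Hardness H = 1.228 GPa = 1.228e+09 Pa.
Pad sides 14.17 mm × 9.980 mm = 0.01417 m × 0.009980 m. Contact area A = 0.01417 m × 0.009980 m = 1.414e-04 m².
Depth limit h_lim = 0.8035 mm = 8.035e-04 m.
SI base units throughout: W = 49.14 N, H = 1.228e+09 Pa, K = 3.213e-04.
At the depth limit, V_lim = h_lim·A = 8.035e-04 · 1.414e-04 = 1.136e-07 m³.
Sliding life L = V_lim·H/(K·W) = 1.136e-07 · 1.228e+09 / (3.213e-04 · 49.14) = 8838 m.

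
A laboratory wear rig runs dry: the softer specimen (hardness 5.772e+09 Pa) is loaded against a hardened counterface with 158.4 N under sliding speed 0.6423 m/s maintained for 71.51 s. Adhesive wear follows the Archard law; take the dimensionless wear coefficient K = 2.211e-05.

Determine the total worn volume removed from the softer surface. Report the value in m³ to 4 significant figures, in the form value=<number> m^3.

value=2.787e-11 m^3

The algebra holds full precision. Quoted intermediates are rounded, and one last rounding: 4 significant figures.
Distance covered L = v·t = 0.6423 m/s × 71.51 s = 45.93 m.
As SI base values: W = 158.4 N, H = 5.772e+09 Pa, K = 2.211e-05.
Archard volume V = K·W·L/H = 2.211e-05 · 158.4 · 45.93 / 5.772e+09 = 2.787e-11 m³.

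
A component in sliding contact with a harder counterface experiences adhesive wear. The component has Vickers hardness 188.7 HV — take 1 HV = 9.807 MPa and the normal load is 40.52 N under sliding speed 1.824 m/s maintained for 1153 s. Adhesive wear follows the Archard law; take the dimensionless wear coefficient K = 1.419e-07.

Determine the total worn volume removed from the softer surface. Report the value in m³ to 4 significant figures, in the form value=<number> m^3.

Displayed values are rounded — the computation carries full float precision, and rounded just once: four significant figures.
Convert: Total distance L = v·t = 1.824 m/s × 1153 s = 2103 m.
Convert: Hardness H = 188.7 HV × 9.807 MPa/HV = 1851 MPa = 1.851e+09 Pa.
As SI base values: W = 40.52 N, H = 1.851e+09 Pa, K = 1.419e-07.
Archard volume V = K·W·L/H = 1.419e-07 · 40.52 · 2103 / 1.851e+09 = 6.534e-12 m³.

value=6.534e-12 m^3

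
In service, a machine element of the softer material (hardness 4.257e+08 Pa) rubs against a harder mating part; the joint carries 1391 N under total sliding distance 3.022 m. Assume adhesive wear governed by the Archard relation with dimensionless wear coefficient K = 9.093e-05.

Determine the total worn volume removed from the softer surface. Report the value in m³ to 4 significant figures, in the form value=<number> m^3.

Intermediate values are shown rounded, and every step runs at full precision; one last rounding to 4 significant digits.
Working in SI base units: W = 1391 N, H = 4.257e+08 Pa, K = 9.093e-05.
By Archard's law, V = K·W·L/H = 9.093e-05 · 1391 · 3.022 / 4.257e+08 = 8.979e-10 m³.

value=8.979e-10 m^3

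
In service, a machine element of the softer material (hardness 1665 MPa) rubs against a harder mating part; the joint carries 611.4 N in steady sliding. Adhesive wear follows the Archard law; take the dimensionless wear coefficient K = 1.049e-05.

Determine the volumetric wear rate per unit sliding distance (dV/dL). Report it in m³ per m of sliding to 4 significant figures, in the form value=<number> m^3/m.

The computation runs at full precision; intermediate values are shown rounded, and one final rounding, at 4 significant figures.
Hardness H = 1665 MPa = 1.665e+09 Pa.
Restated in SI base units: W = 611.4 N, H = 1.665e+09 Pa, K = 1.049e-05.
Rate of wear dV/dL = K·W/H, per unit distance: 1.049e-05 · 611.4 / 1.665e+09 = 3.852e-12 m³/m.

value=3.852e-12 m^3/m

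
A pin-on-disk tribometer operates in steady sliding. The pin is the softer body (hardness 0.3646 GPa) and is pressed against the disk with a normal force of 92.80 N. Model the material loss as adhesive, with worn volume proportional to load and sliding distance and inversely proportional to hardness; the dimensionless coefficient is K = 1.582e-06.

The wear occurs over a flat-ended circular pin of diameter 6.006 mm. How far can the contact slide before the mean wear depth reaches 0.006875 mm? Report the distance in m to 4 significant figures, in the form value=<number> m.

value=483.7 m

Displayed values are rounded, and every step keeps full float precision, and one final rounding to 4 significant digits.
Hardness H = 0.3646 GPa = 3.646e+08 Pa.
Pin diameter d = 6.006 mm = 0.006006 m. Contact area A = π·d²/4 = π·(0.006006 m)²/4 = 2.833e-05 m².
Depth limit h_lim = 0.006875 mm = 6.875e-06 m.
Restated in SI base units: W = 92.80 N, H = 3.646e+08 Pa, K = 1.582e-06.
Permissible volume V_lim = h_lim·A = 6.875e-06 · 2.833e-05 = 1.948e-10 m³.
Life L = V_lim·H/(K·W) = 1.948e-10 · 3.646e+08 / (1.582e-06 · 92.80) = 483.7 m.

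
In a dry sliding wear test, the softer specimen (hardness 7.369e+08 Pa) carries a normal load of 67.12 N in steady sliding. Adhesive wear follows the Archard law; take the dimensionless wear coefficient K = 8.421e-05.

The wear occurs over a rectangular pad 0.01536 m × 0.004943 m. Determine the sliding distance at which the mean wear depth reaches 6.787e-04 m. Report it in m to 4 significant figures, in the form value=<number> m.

All arithmetic keeps exact precision, and the intermediates are printed rounded, and rounded just once to four significant digits.
Contact area A = 0.01536 m × 0.004943 m = 7.592e-05 m².
As SI base values: W = 67.12 N, H = 7.369e+08 Pa, K = 8.421e-05.
At the depth limit, V_lim = h_lim·A = 6.787e-04 · 7.592e-05 = 5.153e-08 m³.
Life L = V_lim·H/(K·W) = 5.153e-08 · 7.369e+08 / (8.421e-05 · 67.12) = 6718 m.

value=6718 m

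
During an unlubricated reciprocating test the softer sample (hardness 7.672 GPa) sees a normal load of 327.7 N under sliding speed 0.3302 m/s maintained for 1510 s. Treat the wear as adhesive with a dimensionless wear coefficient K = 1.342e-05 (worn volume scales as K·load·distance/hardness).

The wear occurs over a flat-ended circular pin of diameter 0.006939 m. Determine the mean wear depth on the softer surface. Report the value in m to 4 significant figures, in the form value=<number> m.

value=7.558e-06 m

The algebra carries full float precision — intermediate values are shown rounded; a single final rounding, at four significant digits.
The distance L = v·t = 0.3302 m/s × 1510 s = 498.6 m.
Hardness H = 7.672 GPa = 7.672e+09 Pa.
Contact area A = π·d²/4 = π·(0.006939 m)²/4 = 3.782e-05 m².
Collected in SI base units: W = 327.7 N, H = 7.672e+09 Pa, K = 1.342e-05.
Archard volume V = K·W·L/H = 1.342e-05 · 327.7 · 498.6 / 7.672e+09 = 2.858e-10 m³.
Depth h = V/A = 2.858e-10 / 3.782e-05 = 7.558e-06 m.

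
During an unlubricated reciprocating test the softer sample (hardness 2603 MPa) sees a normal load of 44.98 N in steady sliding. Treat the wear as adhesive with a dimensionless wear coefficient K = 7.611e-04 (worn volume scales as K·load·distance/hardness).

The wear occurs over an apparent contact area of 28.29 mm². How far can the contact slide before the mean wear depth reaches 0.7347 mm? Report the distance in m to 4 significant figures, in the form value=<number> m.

value=1580 m

Intermediate values are printed rounded. All arithmetic holds full precision. Rounded just once to four significant digits.
Hardness H = 2603 MPa = 2.603e+09 Pa.
Contact area A = 28.29 mm² = 2.829e-05 m².
Depth limit h_lim = 0.7347 mm = 7.347e-04 m.
Expressed in SI base units: W = 44.98 N, H = 2.603e+09 Pa, K = 7.611e-04.
Limit volume V_lim = h_lim·A = 7.347e-04 · 2.829e-05 = 2.078e-08 m³.
Thus life L = V_lim·H/(K·W) = 2.078e-08 · 2.603e+09 / (7.611e-04 · 44.98) = 1580 m.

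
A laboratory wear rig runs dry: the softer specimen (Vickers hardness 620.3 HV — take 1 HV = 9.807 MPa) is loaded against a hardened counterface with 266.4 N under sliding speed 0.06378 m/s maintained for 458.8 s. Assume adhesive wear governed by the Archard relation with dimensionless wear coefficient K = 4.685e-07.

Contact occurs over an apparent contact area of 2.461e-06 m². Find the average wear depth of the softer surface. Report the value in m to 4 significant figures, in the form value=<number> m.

All working math keeps exact precision, and intermediates are shown rounded, and rounded once at the end: 4 significant digits.
Convert: Path length L = v·t = 0.06378 m/s × 458.8 s = 29.26 m.
Convert: Hardness H = 620.3 HV × 9.807 MPa/HV = 6083 MPa = 6.083e+09 Pa.
Restated in SI base units: W = 266.4 N, H = 6.083e+09 Pa, K = 4.685e-07.
Archard volume V = K·W·L/H = 4.685e-07 · 266.4 · 29.26 / 6.083e+09 = 6.004e-13 m³.
Average depth h = V/A = 6.004e-13 / 2.461e-06 = 2.440e-07 m.

value=2.440e-07 m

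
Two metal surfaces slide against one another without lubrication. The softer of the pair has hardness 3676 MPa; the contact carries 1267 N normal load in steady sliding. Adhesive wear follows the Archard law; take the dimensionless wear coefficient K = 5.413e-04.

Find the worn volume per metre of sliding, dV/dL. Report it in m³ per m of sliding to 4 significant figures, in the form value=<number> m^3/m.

Every step keeps full precision; the intermediates are printed rounded. Rounded just once: 4 significant digits.
Hardness H = 3676 MPa = 3.676e+09 Pa.
Collected in SI base units: W = 1267 N, H = 3.676e+09 Pa, K = 5.413e-04.
Wear rate dV/dL = K·W/H — distance-free: 5.413e-04 · 1267 / 3.676e+09 = 1.866e-10 m³/m.

value=1.866e-10 m^3/m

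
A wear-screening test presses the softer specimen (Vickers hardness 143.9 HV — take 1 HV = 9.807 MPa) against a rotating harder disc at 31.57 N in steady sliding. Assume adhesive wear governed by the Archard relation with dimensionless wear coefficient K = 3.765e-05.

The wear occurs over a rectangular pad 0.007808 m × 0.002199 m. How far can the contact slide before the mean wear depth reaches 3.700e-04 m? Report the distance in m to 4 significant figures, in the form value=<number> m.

value=7543 m

Every step carries full precision; the intermediates are displayed rounded; a single final rounding to 4 significant figures.
Hardness H = 143.9 HV × 9.807 MPa/HV = 1411 MPa = 1.411e+09 Pa.
Contact area A = 0.007808 m × 0.002199 m = 1.717e-05 m².
Restated in SI base units: W = 31.57 N, H = 1.411e+09 Pa, K = 3.765e-05.
Limit volume V_lim = h_lim·A = 3.700e-04 · 1.717e-05 = 6.353e-09 m³.
Sliding life L = V_lim·H/(K·W) = 6.353e-09 · 1.411e+09 / (3.765e-05 · 31.57) = 7543 m.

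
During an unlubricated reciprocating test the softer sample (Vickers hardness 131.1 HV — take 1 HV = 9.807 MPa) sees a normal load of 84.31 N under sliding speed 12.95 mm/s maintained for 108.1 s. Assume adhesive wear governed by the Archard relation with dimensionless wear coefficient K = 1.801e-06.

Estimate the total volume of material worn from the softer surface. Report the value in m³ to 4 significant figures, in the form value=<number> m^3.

value=1.653e-13 m^3

All working math maintains exact precision. Quoted intermediates are rounded — a single final rounding to 4 significant digits.
Convert: Sliding speed v = 12.95 mm/s = 0.01295 m/s. Sliding distance L = v·t = 0.01295 m/s × 108.1 s = 1.400 m.
Convert: Hardness H = 131.1 HV × 9.807 MPa/HV = 1286 MPa = 1.286e+09 Pa.
Expressed in SI base units: W = 84.31 N, H = 1.286e+09 Pa, K = 1.801e-06.
The Archard volume V = K·W·L/H = 1.801e-06 · 84.31 · 1.400 / 1.286e+09 = 1.653e-13 m³.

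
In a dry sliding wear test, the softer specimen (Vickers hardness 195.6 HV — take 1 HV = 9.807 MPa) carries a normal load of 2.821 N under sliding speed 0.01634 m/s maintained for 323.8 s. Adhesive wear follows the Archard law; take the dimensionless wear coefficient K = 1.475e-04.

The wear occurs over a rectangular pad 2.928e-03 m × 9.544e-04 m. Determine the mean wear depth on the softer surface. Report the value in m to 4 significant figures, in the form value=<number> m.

Quoted intermediates are rounded, and the algebra keeps full float precision, and a single final rounding: four significant digits.
Convert: Total distance L = v·t = 0.01634 m/s × 323.8 s = 5.291 m.
Convert: Hardness H = 195.6 HV × 9.807 MPa/HV = 1918 MPa = 1.918e+09 Pa.
Convert: Contact area A = 2.928e-03 m × 9.544e-04 m = 2.794e-06 m².
In SI base units, W = 2.821 N, H = 1.918e+09 Pa, K = 1.475e-04.
The Archard volume V = K·W·L/H = 1.475e-04 · 2.821 · 5.291 / 1.918e+09 = 1.148e-12 m³.
Wear depth h = V/A = 1.148e-12 / 2.794e-06 = 4.107e-07 m.

value=4.107e-07 m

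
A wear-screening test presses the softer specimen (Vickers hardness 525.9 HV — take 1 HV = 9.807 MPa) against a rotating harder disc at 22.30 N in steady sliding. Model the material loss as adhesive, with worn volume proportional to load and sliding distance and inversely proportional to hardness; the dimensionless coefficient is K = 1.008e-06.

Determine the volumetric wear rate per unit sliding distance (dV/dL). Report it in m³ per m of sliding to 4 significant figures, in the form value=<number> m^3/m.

value=4.358e-15 m^3/m

Each operation carries full precision; intermediates are printed rounded; rounded just once to 4 significant figures.
Convert: Hardness H = 525.9 HV × 9.807 MPa/HV = 5158 MPa = 5.158e+09 Pa.
Collected in SI base units: W = 22.30 N, H = 5.158e+09 Pa, K = 1.008e-06.
The wear rate dV/dL = K·W/H, so: 1.008e-06 · 22.30 / 5.158e+09 = 4.358e-15 m³/m.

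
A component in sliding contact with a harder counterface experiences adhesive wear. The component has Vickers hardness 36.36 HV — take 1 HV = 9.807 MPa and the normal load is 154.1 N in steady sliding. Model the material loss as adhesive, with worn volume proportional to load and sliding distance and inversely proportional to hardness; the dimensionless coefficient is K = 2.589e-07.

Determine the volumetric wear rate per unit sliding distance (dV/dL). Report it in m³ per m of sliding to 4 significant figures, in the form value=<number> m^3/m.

The intermediates are printed rounded. All working math carries exact precision, and rounded just once, at four significant digits.
Hardness H = 36.36 HV × 9.807 MPa/HV = 356.6 MPa = 3.566e+08 Pa.
Expressed in SI base units: W = 154.1 N, H = 3.566e+08 Pa, K = 2.589e-07.
Wear rate dV/dL = K·W/H: 2.589e-07 · 154.1 / 3.566e+08 = 1.119e-13 m³/m.

value=1.119e-13 m^3/m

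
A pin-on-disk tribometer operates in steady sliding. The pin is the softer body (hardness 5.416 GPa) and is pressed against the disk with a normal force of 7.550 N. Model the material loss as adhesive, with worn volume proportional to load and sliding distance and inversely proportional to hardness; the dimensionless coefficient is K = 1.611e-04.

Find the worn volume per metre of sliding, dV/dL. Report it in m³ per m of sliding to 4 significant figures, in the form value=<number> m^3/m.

value=2.246e-13 m^3/m

The intermediates appear rounded — all arithmetic keeps full float precision. Rounded just once, at four significant figures.
Hardness H = 5.416 GPa = 5.416e+09 Pa.
In SI base units: W = 7.550 N, H = 5.416e+09 Pa, K = 1.611e-04.
Rate of wear dV/dL = K·W/H: 1.611e-04 · 7.550 / 5.416e+09 = 2.246e-13 m³/m.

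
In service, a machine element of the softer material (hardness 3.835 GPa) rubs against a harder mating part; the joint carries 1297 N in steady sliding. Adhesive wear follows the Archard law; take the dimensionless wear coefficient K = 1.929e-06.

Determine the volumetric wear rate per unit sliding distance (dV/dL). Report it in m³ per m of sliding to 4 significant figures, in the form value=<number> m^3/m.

value=6.524e-13 m^3/m

The computation carries full precision — the intermediates appear rounded, and one final rounding, at four significant digits.
Hardness H = 3.835 GPa = 3.835e+09 Pa.
Working in SI base units: W = 1297 N, H = 3.835e+09 Pa, K = 1.929e-06.
Sliding wear rate dV/dL = K·W/H — distance-free: 1.929e-06 · 1297 / 3.835e+09 = 6.524e-13 m³/m.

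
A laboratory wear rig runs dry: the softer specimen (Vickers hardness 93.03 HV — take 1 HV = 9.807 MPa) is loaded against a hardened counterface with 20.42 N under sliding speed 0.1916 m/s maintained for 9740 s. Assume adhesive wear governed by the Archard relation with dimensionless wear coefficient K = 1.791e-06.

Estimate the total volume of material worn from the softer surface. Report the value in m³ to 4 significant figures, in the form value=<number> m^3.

value=7.481e-11 m^3

All working math carries full float precision. Intermediates are shown rounded. Rounded once at the end, at four significant figures.
Distance covered L = v·t = 0.1916 m/s × 9740 s = 1866 m.
Hardness H = 93.03 HV × 9.807 MPa/HV = 912.3 MPa = 9.123e+08 Pa.
Restated in SI base units: W = 20.42 N, H = 9.123e+08 Pa, K = 1.791e-06.
Worn volume V = K·W·L/H = 1.791e-06 · 20.42 · 1866 / 9.123e+08 = 7.481e-11 m³.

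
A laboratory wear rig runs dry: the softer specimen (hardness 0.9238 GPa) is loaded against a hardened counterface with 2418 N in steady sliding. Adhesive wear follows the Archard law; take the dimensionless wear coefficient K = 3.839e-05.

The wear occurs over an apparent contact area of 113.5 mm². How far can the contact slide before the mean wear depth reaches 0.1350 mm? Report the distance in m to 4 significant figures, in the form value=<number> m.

The computation keeps full float precision — intermediate values are shown rounded — rounded just once: four significant figures.
Convert: Hardness H = 0.9238 GPa = 9.238e+08 Pa.
Convert: Contact area A = 113.5 mm² = 1.135e-04 m².
Convert: Depth limit h_lim = 0.1350 mm = 1.350e-04 m.
SI base units throughout: W = 2418 N, H = 9.238e+08 Pa, K = 3.839e-05.
Limit volume V_lim = h_lim·A = 1.350e-04 · 1.135e-04 = 1.532e-08 m³.
Life L = V_lim·H/(K·W) = 1.532e-08 · 9.238e+08 / (3.839e-05 · 2418) = 152.5 m.

value=152.5 m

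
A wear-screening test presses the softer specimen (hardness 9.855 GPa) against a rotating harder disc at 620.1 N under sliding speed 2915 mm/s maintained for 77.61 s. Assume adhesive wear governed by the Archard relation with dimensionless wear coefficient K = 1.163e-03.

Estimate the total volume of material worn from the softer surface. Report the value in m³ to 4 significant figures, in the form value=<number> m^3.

Intermediate values are printed rounded — the computation runs at exact precision. Rounded just once: 4 significant figures.
Sliding speed v = 2915 mm/s = 2.915 m/s. Total distance L = v·t = 2.915 m/s × 77.61 s = 226.2 m.
Hardness H = 9.855 GPa = 9.855e+09 Pa.
In SI base units: W = 620.1 N, H = 9.855e+09 Pa, K = 1.163e-03.
Wear volume V = K·W·L/H = 1.163e-03 · 620.1 · 226.2 / 9.855e+09 = 1.656e-08 m³.

value=1.656e-08 m^3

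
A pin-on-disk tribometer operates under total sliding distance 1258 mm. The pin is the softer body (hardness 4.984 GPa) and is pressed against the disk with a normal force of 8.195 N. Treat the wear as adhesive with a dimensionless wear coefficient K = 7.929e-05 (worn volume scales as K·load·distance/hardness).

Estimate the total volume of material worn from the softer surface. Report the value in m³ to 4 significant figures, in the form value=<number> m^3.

value=1.640e-13 m^3

All working math holds exact precision. Displayed values are rounded; a lone final rounding: four significant digits.
Convert: Path length L = 1258 mm = 1.258 m.
Convert: Hardness H = 4.984 GPa = 4.984e+09 Pa.
As SI base values: W = 8.195 N, H = 4.984e+09 Pa, K = 7.929e-05.
By Archard's law, V = K·W·L/H = 7.929e-05 · 8.195 · 1.258 / 4.984e+09 = 1.640e-13 m³.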